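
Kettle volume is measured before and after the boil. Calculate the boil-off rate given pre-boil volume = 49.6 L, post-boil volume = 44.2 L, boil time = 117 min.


rate = (V_pre − V_post) / (t_min/60)
rate = (49.6 − 44.2) / (117/60)

2.7692 L/hr


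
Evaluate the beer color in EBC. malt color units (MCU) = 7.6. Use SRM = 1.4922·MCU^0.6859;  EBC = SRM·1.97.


SRM = 1.4922·7.6^0.6859 = 5.9976
EBC = 5.9976·1.97

11.8153 EBC


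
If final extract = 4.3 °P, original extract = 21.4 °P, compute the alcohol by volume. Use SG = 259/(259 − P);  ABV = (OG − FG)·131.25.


OG = 259/(259 − 21.4) = 1.0901
FG = 259/(259 − 4.3) = 1.0169
ABV = (1.0901 − 1.0169)·131.25

9.6055 % ABV


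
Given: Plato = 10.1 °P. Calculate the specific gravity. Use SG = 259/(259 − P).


SG = 259/(259 − 10.1)

1.0406


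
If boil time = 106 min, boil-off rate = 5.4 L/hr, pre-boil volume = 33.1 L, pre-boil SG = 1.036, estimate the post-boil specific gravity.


V_post = V_pre − rate·(t/60);  SG_post = 1 + (SG_pre−1)·V_pre/V_post
V_post = 33.1 − 5.4·(106/60) = 23.5600
SG_post = 1 + (1.036 − 1)·33.1/23.5600

1.0506


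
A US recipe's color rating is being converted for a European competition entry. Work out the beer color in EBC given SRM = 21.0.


EBC = SRM · 1.97
EBC = 21.0 · 1.97

41.3700 EBC


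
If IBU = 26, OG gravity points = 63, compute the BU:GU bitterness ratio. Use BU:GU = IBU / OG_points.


BU:GU = 26 / 63

0.4127


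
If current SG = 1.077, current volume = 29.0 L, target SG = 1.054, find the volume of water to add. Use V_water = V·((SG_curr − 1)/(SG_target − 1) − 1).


V_water = 29.0·((1.077 − 1)/(1.054 − 1) − 1)

12.3519 L


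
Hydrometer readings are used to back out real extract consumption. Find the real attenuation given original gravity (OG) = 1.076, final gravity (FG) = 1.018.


AA = (OG−FG)/(OG−1)·100;  RA = AA·0.8192
AA = (1.076 − 1.018)/(1.076 − 1)·100 = 76.3158
RA = 76.3158·0.8192

62.5179 %


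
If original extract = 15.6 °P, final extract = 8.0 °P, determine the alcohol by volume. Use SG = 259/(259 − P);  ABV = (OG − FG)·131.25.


OG = 259/(259 − 15.6) = 1.0641
FG = 259/(259 − 8.0) = 1.0319
ABV = (1.0641 − 1.0319)·131.25

4.2288 % ABV


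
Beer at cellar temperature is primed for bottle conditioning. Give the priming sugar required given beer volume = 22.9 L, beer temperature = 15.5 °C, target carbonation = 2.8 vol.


residual = 14.695·(0.01821 + 0.09011·e^(−0.04·T));  sugar = (target − residual)·4.0·V
residual = 14.695·(0.01821 + 0.09011·e^(−0.04·15.5)) = 0.9799
sugar = (2.8 − 0.9799)·4.0·22.9

166.7190 g


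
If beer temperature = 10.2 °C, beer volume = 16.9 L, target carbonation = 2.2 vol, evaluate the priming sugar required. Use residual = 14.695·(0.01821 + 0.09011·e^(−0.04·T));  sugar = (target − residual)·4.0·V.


residual = 14.695·(0.01821 + 0.09011·e^(−0.04·10.2)) = 1.1481
sugar = (2.2 − 1.1481)·4.0·16.9

71.1058 g


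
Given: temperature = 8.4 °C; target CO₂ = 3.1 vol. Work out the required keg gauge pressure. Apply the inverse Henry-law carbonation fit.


psi = vols/(0.01821 + 0.09011·e^(−0.04·T)) − 14.695
psi = 3.1/(0.01821 + 0.09011·e^(−0.04·8.4)) − 14.695

22.8331 psi


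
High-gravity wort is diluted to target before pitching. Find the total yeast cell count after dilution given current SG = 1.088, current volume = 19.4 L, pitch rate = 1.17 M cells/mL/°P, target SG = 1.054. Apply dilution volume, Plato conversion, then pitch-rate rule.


V_w = V·((SG_c−1)/(SG_t−1)−1);  °P = 259 − 259/SG_t;  cells = rate·(V+V_w)·°P
V_w = 19.4·((1.088−1)/(1.054−1)−1) = 12.2148
V_final = 19.4 + 12.2148 = 31.6148
°P = 259 − 259/1.054 = 13.2694
cells = 1.17·31.6148·13.2694

490.8281 billion cells


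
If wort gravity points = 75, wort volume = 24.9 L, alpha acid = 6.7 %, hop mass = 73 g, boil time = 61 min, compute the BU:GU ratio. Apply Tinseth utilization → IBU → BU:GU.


U = 1.65·0.000125^(GP/1000)·(1−e^(−0.04t))/4.15;  IBU = (α/100)·m·U·1000/V;  BU:GU = IBU/GP
U = 1.65·0.000125^(75/1000)·(1−e^(−0.04·61))/4.15 = 0.1850
IBU = (6.7/100)·73·0.1850·1000/24.9 = 36.3326
BU:GU = 36.3326/75

0.4844


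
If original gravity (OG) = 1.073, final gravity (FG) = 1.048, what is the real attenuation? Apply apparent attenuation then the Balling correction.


AA = (OG−FG)/(OG−1)·100;  RA = AA·0.8192
AA = (1.073 − 1.048)/(1.073 − 1)·100 = 34.2466
RA = 34.2466·0.8192

28.0548 %


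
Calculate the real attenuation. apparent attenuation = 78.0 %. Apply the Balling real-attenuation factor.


RA = AA · 0.8192
RA = 78.0 · 0.8192

63.8976 %


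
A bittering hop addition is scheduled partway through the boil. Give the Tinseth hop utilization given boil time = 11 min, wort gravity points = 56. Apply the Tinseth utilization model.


U = 1.65·0.000125^(GP/1000) · (1 − e^(−0.04·t))/4.15
bigness = 1.65·0.000125^(56/1000) = 0.9975
boil_factor = (1 − e^(−0.04·11))/4.15 = 0.0858
U = 0.9975 · 0.0858

0.0856


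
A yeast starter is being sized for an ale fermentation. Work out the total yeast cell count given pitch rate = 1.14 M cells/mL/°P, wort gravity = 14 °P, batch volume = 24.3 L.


cells (billions) = rate · V_L · °P
cells = 1.14 · 24.3 · 14

387.8280 billion cells


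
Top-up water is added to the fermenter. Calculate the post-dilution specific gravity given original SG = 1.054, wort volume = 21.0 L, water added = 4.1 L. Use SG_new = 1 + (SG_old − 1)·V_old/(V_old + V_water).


pts = (1.054 − 1)·1000·21.0/(21.0 + 4.1) = 45.1793
SG_new = 1 + 45.1793/1000

1.0452


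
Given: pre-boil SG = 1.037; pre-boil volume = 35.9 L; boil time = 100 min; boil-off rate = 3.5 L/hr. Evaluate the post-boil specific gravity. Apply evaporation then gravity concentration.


V_post = V_pre − rate·(t/60);  SG_post = 1 + (SG_pre−1)·V_pre/V_post
V_post = 35.9 − 3.5·(100/60) = 30.0667
SG_post = 1 + (1.037 − 1)·35.9/30.0667

1.0442


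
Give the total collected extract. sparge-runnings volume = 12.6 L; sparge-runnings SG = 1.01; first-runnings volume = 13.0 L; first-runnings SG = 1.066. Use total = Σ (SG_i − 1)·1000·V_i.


first = (1.066 − 1)·1000·13.0 = 858.0000
sparge = (1.01 − 1)·1000·12.6 = 126.0000
total = 858.0000 + 126.0000

984.0000 gravity·L


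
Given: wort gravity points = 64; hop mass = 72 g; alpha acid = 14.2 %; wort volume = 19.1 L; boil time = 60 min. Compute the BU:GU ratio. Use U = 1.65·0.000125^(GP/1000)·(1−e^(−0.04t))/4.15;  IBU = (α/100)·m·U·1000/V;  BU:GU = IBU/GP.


U = 1.65·0.000125^(64/1000)·(1−e^(−0.04·60))/4.15 = 0.2034
IBU = (14.2/100)·72·0.2034·1000/19.1 = 108.8740
BU:GU = 108.8740/64

1.7012


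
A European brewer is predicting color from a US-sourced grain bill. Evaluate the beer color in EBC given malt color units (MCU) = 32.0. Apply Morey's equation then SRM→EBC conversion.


SRM = 1.4922·MCU^0.6859;  EBC = SRM·1.97
SRM = 1.4922·32.0^0.6859 = 16.0772
EBC = 16.0772·1.97

31.6720 EBC


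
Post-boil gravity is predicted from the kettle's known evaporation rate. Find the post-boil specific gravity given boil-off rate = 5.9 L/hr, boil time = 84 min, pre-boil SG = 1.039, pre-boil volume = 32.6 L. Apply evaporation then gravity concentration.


V_post = V_pre − rate·(t/60);  SG_post = 1 + (SG_pre−1)·V_pre/V_post
V_post = 32.6 − 5.9·(84/60) = 24.3400
SG_post = 1 + (1.039 − 1)·32.6/24.3400

1.0522


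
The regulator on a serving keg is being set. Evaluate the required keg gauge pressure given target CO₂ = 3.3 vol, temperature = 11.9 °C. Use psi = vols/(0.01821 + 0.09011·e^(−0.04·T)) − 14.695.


psi = 3.3/(0.01821 + 0.09011·e^(−0.04·11.9)) − 14.695

29.7842 psi


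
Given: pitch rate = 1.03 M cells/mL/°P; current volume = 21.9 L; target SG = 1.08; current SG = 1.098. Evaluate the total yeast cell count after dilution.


V_w = V·((SG_c−1)/(SG_t−1)−1);  °P = 259 − 259/SG_t;  cells = rate·(V+V_w)·°P
V_w = 21.9·((1.098−1)/(1.08−1)−1) = 4.9275
V_final = 21.9 + 4.9275 = 26.8275
°P = 259 − 259/1.08 = 19.1852
cells = 1.03·26.8275·19.1852

530.1313 billion cells


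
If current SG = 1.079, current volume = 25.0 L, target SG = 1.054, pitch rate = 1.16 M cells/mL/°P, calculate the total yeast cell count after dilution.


V_w = V·((SG_c−1)/(SG_t−1)−1);  °P = 259 − 259/SG_t;  cells = rate·(V+V_w)·°P
V_w = 25.0·((1.079−1)/(1.054−1)−1) = 11.5741
V_final = 25.0 + 11.5741 = 36.5741
°P = 259 − 259/1.054 = 13.2694
cells = 1.16·36.5741·13.2694

562.9687 billion cells


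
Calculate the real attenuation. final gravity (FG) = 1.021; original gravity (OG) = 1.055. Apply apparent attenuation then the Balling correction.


AA = (OG−FG)/(OG−1)·100;  RA = AA·0.8192
AA = (1.055 − 1.021)/(1.055 − 1)·100 = 61.8182
RA = 61.8182·0.8192

50.6415 %


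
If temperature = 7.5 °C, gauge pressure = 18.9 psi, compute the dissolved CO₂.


vols = (P + 14.695)·(0.01821 + 0.09011·e^(−0.04·T))
vols = (18.9 + 14.695)·(0.01821 + 0.09011·e^(−0.04·7.5))

2.8544 volumes


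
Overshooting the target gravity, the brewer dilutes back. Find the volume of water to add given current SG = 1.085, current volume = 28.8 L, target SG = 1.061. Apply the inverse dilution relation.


V_water = V·((SG_curr − 1)/(SG_target − 1) − 1)
V_water = 28.8·((1.085 − 1)/(1.061 − 1) − 1)

11.3311 L


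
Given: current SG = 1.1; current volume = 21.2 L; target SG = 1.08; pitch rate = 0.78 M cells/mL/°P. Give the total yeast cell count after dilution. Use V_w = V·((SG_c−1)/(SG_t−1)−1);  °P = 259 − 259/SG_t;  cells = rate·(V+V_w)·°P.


V_w = 21.2·((1.1−1)/(1.08−1)−1) = 5.3000
V_final = 21.2 + 5.3000 = 26.5000
°P = 259 − 259/1.08 = 19.1852
cells = 0.78·26.5000·19.1852

396.5578 billion cells


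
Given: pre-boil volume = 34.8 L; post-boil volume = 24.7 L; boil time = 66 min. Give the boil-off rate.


rate = (V_pre − V_post) / (t_min/60)
rate = (34.8 − 24.7) / (66/60)

9.1818 L/hr


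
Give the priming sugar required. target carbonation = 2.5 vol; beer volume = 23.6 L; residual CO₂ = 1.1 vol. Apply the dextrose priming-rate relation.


sugar = (target − residual)·4.0·V
sugar = (2.5 − 1.1)·4.0·23.6

132.1600 g


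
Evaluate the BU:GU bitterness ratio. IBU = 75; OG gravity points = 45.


BU:GU = IBU / OG_points
BU:GU = 75 / 45

1.6667


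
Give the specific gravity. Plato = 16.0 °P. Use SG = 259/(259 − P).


SG = 259/(259 − 16.0)

1.0658


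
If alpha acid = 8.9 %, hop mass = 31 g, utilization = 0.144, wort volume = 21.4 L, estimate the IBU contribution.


IBU = (α/100)·mass·U·1000 / V
IBU = (8.9/100)·31·0.144·1000 / 21.4

18.5652 IBU


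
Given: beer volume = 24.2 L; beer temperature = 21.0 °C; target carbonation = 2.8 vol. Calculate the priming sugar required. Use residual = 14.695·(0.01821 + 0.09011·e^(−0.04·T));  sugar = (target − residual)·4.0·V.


residual = 14.695·(0.01821 + 0.09011·e^(−0.04·21.0)) = 0.8393
sugar = (2.8 − 0.8393)·4.0·24.2

189.8004 g


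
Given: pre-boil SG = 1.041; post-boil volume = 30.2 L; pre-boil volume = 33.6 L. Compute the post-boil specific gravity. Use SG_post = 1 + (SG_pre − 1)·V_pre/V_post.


pts_pre = (1.041 − 1)·1000 = 41.0000
pts_post = 41.0000·33.6/30.2 = 45.6159
SG_post = 1 + 45.6159/1000

1.0456


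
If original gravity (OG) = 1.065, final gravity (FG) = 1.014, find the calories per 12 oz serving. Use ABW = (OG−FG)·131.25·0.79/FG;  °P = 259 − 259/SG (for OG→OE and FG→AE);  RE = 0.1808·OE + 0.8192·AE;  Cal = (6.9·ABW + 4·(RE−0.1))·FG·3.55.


ABW = (1.065 − 1.014)·131.25·0.79/1.014 = 5.2151
OE = 259 − 259/1.065 = 15.8075 °P
AE = 259 − 259/1.014 = 3.5759 °P
RE = 0.1808·15.8075 + 0.8192·3.5759 = 5.7874 °P
Cal = (6.9·5.2151 + 4·(5.7874−0.1))·1.014·3.55

211.4229 kcal


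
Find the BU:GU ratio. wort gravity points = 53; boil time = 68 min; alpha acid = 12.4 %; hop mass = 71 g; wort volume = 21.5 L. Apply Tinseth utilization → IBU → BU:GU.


U = 1.65·0.000125^(GP/1000)·(1−e^(−0.04t))/4.15;  IBU = (α/100)·m·U·1000/V;  BU:GU = IBU/GP
U = 1.65·0.000125^(53/1000)·(1−e^(−0.04·68))/4.15 = 0.2307
IBU = (12.4/100)·71·0.2307·1000/21.5 = 94.4537
BU:GU = 94.4537/53

1.7821


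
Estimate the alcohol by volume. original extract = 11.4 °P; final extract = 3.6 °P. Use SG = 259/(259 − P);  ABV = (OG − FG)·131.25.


OG = 259/(259 − 11.4) = 1.0460
FG = 259/(259 − 3.6) = 1.0141
ABV = (1.0460 − 1.0141)·131.25

4.1930 % ABV


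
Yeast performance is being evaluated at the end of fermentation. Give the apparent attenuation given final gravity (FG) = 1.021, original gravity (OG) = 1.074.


AA = (OG − FG)/(OG − 1) · 100
AA = (1.074 − 1.021)/(1.074 − 1) · 100

71.6216 %


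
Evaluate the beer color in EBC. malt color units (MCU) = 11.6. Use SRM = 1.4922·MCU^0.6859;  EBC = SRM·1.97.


SRM = 1.4922·11.6^0.6859 = 8.0157
EBC = 8.0157·1.97

15.7908 EBC


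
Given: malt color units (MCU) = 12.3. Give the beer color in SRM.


SRM = 1.4922 · MCU^0.6859
SRM = 1.4922 · 12.3^0.6859

8.3444 SRM


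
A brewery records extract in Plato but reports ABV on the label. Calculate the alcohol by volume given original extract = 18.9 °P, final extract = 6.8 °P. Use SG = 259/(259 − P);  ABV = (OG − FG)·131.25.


OG = 259/(259 − 18.9) = 1.0787
FG = 259/(259 − 6.8) = 1.0270
ABV = (1.0787 − 1.0270)·131.25

6.7928 % ABV


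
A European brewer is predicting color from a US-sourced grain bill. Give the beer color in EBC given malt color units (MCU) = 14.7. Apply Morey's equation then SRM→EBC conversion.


SRM = 1.4922·MCU^0.6859;  EBC = SRM·1.97
SRM = 1.4922·14.7^0.6859 = 9.4295
EBC = 9.4295·1.97

18.5762 EBC


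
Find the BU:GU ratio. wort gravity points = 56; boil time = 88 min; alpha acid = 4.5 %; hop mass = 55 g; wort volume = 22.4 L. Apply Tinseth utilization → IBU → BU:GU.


U = 1.65·0.000125^(GP/1000)·(1−e^(−0.04t))/4.15;  IBU = (α/100)·m·U·1000/V;  BU:GU = IBU/GP
U = 1.65·0.000125^(56/1000)·(1−e^(−0.04·88))/4.15 = 0.2332
IBU = (4.5/100)·55·0.2332·1000/22.4 = 25.7716
BU:GU = 25.7716/56

0.4602


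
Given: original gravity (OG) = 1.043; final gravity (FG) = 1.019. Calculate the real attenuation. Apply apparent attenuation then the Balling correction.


AA = (OG−FG)/(OG−1)·100;  RA = AA·0.8192
AA = (1.043 − 1.019)/(1.043 − 1)·100 = 55.8140
RA = 55.8140·0.8192

45.7228 %


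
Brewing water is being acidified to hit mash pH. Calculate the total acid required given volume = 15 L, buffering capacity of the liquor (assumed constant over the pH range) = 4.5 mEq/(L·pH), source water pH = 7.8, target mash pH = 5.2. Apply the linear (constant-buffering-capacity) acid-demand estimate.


acid = buffering capacity · (pH_source − pH_target) · V
acid = 4.5 · (7.8 − 5.2) · 15

175.5000 mEq


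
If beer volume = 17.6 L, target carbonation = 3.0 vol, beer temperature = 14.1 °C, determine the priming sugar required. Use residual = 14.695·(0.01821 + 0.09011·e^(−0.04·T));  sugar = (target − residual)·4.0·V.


residual = 14.695·(0.01821 + 0.09011·e^(−0.04·14.1)) = 1.0210
sugar = (3.0 − 1.0210)·4.0·17.6

139.3250 g


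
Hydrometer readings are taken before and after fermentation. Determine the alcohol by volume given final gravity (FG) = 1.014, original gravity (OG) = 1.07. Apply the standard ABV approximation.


ABV = (OG − FG) · 131.25
ABV = (1.07 − 1.014) · 131.25

7.3500 % ABV


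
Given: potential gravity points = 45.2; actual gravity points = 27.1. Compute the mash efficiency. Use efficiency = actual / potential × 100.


efficiency = 27.1 / 45.2 × 100

59.9558 %


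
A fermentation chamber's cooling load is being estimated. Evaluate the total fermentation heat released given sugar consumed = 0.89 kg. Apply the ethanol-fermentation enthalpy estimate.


Q = m_sugar · 590 kJ/kg
Q = 0.89 · 590

525.1000 kJ


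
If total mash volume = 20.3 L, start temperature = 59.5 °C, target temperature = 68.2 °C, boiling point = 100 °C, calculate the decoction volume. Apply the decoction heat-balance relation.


V_dec = V_total·(T_target − T_start)/(T_boil − T_start)
V_dec = 20.3·(68.2 − 59.5)/(100 − 59.5)

4.3607 L


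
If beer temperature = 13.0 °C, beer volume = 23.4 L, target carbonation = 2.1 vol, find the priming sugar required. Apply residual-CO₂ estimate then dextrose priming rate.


residual = 14.695·(0.01821 + 0.09011·e^(−0.04·T));  sugar = (target − residual)·4.0·V
residual = 14.695·(0.01821 + 0.09011·e^(−0.04·13.0)) = 1.0548
sugar = (2.1 − 1.0548)·4.0·23.4

97.8270 g


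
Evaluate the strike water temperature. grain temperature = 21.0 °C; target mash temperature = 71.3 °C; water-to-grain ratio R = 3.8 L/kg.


T_strike = (0.41/R)·(T_mash − T_grain) + T_mash
T_strike = (0.41/3.8)·(71.3 − 21.0) + 71.3

76.7271 °C


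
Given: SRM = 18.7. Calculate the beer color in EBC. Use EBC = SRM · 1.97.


EBC = 18.7 · 1.97

36.8390 EBC


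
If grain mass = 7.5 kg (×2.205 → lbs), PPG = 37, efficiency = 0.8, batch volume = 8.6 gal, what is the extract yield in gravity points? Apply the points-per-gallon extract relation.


points = lbs × PPG × eff / vol
lbs = 7.5 × 2.205 = 16.5375
points = 16.5375 × 37 × 0.8 / 8.6

56.9198 points


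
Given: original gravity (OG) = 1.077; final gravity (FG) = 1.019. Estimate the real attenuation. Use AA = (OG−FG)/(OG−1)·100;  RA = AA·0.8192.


AA = (1.077 − 1.019)/(1.077 − 1)·100 = 75.3247
RA = 75.3247·0.8192

61.7060 %


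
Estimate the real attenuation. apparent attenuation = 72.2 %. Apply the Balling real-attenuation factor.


RA = AA · 0.8192
RA = 72.2 · 0.8192

59.1462 %


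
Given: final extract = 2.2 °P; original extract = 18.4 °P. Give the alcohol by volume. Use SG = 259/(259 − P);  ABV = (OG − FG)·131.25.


OG = 259/(259 − 18.4) = 1.0765
FG = 259/(259 − 2.2) = 1.0086
ABV = (1.0765 − 1.0086)·131.25

8.9130 % ABV


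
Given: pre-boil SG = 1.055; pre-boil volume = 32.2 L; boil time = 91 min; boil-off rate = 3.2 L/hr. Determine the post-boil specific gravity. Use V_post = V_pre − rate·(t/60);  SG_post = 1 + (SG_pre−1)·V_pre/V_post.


V_post = 32.2 − 3.2·(91/60) = 27.3467
SG_post = 1 + (1.055 − 1)·32.2/27.3467

1.0648


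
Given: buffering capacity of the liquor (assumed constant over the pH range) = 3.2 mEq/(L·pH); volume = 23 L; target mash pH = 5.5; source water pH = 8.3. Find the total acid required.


acid = buffering capacity · (pH_source − pH_target) · V
acid = 3.2 · (8.3 − 5.5) · 23

206.0800 mEq


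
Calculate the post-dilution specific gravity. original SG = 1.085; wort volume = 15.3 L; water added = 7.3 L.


SG_new = 1 + (SG_old − 1)·V_old/(V_old + V_water)
pts = (1.085 − 1)·1000·15.3/(15.3 + 7.3) = 57.5442
SG_new = 1 + 57.5442/1000

1.0575


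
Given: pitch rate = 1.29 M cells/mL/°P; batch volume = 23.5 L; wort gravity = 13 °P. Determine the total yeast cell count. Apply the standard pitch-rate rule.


cells (billions) = rate · V_L · °P
cells = 1.29 · 23.5 · 13

394.0950 billion cells


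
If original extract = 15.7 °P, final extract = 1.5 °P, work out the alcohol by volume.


SG = 259/(259 − P);  ABV = (OG − FG)·131.25
OG = 259/(259 − 15.7) = 1.0645
FG = 259/(259 − 1.5) = 1.0058
ABV = (1.0645 − 1.0058)·131.25

7.7049 % ABV


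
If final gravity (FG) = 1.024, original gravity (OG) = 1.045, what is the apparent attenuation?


AA = (OG − FG)/(OG − 1) · 100
AA = (1.045 − 1.024)/(1.045 − 1) · 100

46.6667 %


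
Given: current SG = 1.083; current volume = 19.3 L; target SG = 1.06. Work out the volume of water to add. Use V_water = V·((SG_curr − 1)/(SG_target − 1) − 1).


V_water = 19.3·((1.083 − 1)/(1.06 − 1) − 1)

7.3983 L


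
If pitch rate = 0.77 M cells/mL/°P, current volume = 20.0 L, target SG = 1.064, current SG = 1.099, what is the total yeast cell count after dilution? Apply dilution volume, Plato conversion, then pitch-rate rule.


V_w = V·((SG_c−1)/(SG_t−1)−1);  °P = 259 − 259/SG_t;  cells = rate·(V+V_w)·°P
V_w = 20.0·((1.099−1)/(1.064−1)−1) = 10.9375
V_final = 20.0 + 10.9375 = 30.9375
°P = 259 − 259/1.064 = 15.5789
cells = 0.77·30.9375·15.5789

371.1197 billion cells


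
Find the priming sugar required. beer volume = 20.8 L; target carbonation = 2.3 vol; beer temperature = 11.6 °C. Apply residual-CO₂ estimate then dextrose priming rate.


residual = 14.695·(0.01821 + 0.09011·e^(−0.04·T));  sugar = (target − residual)·4.0·V
residual = 14.695·(0.01821 + 0.09011·e^(−0.04·11.6)) = 1.1002
sugar = (2.3 − 1.1002)·4.0·20.8

99.8247 g


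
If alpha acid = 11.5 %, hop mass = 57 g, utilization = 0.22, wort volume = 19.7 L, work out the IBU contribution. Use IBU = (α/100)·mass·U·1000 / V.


IBU = (11.5/100)·57·0.22·1000 / 19.7

73.2030 IBU


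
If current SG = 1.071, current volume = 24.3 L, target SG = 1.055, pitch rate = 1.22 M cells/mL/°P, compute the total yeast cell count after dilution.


V_w = V·((SG_c−1)/(SG_t−1)−1);  °P = 259 − 259/SG_t;  cells = rate·(V+V_w)·°P
V_w = 24.3·((1.071−1)/(1.055−1)−1) = 7.0691
V_final = 24.3 + 7.0691 = 31.3691
°P = 259 − 259/1.055 = 13.5024
cells = 1.22·31.3691·13.5024

516.7396 billion cells


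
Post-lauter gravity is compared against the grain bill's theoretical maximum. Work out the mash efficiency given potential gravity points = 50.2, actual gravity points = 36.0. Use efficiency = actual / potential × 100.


efficiency = 36.0 / 50.2 × 100

71.7131 %


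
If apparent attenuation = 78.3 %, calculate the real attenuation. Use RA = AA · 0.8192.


RA = 78.3 · 0.8192

64.1434 %


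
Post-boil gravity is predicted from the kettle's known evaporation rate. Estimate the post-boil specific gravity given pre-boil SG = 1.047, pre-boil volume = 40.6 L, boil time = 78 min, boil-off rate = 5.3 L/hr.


V_post = V_pre − rate·(t/60);  SG_post = 1 + (SG_pre−1)·V_pre/V_post
V_post = 40.6 − 5.3·(78/60) = 33.7100
SG_post = 1 + (1.047 − 1)·40.6/33.7100

1.0566


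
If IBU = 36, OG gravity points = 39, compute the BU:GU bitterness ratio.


BU:GU = IBU / OG_points
BU:GU = 36 / 39

0.9231


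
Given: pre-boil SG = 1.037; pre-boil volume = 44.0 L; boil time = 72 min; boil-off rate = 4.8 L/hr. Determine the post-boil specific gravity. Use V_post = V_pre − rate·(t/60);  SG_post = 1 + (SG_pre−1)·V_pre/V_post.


V_post = 44.0 − 4.8·(72/60) = 38.2400
SG_post = 1 + (1.037 − 1)·44.0/38.2400

1.0426


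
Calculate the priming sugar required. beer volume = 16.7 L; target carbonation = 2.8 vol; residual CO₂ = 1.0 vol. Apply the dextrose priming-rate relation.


sugar = (target − residual)·4.0·V
sugar = (2.8 − 1.0)·4.0·16.7

120.2400 g


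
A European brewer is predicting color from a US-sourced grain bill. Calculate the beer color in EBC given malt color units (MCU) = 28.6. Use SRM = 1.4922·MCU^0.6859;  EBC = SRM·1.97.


SRM = 1.4922·28.6^0.6859 = 14.8850
EBC = 14.8850·1.97

29.3234 EBC


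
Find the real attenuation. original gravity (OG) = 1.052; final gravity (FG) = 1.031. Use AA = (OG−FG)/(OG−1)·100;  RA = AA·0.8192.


AA = (1.052 − 1.031)/(1.052 − 1)·100 = 40.3846
RA = 40.3846·0.8192

33.0831 %


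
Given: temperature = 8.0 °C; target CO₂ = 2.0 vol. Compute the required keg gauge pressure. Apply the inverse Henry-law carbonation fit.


psi = vols/(0.01821 + 0.09011·e^(−0.04·T)) − 14.695
psi = 2.0/(0.01821 + 0.09011·e^(−0.04·8.0)) − 14.695

9.2161 psi


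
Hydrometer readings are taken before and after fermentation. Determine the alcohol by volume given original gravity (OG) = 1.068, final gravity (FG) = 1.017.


ABV = (OG − FG) · 131.25
ABV = (1.068 − 1.017) · 131.25

6.6938 % ABV


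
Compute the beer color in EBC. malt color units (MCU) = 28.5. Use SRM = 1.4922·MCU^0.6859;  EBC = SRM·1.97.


SRM = 1.4922·28.5^0.6859 = 14.8493
EBC = 14.8493·1.97

29.2531 EBC


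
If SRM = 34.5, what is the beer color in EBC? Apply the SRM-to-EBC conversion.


EBC = SRM · 1.97
EBC = 34.5 · 1.97

67.9650 EBC


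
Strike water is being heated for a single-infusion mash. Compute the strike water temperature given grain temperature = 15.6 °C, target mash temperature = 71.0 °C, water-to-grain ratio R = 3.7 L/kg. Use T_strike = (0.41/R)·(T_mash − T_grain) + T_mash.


T_strike = (0.41/3.7)·(71.0 − 15.6) + 71.0

77.1389 °C


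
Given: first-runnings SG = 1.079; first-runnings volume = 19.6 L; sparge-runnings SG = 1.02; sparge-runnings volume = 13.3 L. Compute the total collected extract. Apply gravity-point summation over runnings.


total = Σ (SG_i − 1)·1000·V_i
first = (1.079 − 1)·1000·19.6 = 1548.4000
sparge = (1.02 − 1)·1000·13.3 = 266.0000
total = 1548.4000 + 266.0000

1814.4000 gravity·L


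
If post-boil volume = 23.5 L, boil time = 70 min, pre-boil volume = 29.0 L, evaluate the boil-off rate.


rate = (V_pre − V_post) / (t_min/60)
rate = (29.0 − 23.5) / (70/60)

4.7143 L/hr


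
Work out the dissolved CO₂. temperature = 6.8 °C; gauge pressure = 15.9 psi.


vols = (P + 14.695)·(0.01821 + 0.09011·e^(−0.04·T))
vols = (15.9 + 14.695)·(0.01821 + 0.09011·e^(−0.04·6.8))

2.6575 volumes


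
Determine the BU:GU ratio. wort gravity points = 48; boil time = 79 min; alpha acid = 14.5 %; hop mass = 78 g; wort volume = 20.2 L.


U = 1.65·0.000125^(GP/1000)·(1−e^(−0.04t))/4.15;  IBU = (α/100)·m·U·1000/V;  BU:GU = IBU/GP
U = 1.65·0.000125^(48/1000)·(1−e^(−0.04·79))/4.15 = 0.2473
IBU = (14.5/100)·78·0.2473·1000/20.2 = 138.4750
BU:GU = 138.4750/48

2.8849


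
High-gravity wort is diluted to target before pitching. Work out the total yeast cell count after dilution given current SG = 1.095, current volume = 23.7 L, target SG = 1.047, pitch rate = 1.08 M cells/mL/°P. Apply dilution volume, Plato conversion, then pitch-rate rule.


V_w = V·((SG_c−1)/(SG_t−1)−1);  °P = 259 − 259/SG_t;  cells = rate·(V+V_w)·°P
V_w = 23.7·((1.095−1)/(1.047−1)−1) = 24.2043
V_final = 23.7 + 24.2043 = 47.9043
°P = 259 − 259/1.047 = 11.6266
cells = 1.08·47.9043·11.6266

601.5182 billion cells


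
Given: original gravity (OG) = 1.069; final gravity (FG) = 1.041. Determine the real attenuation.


AA = (OG−FG)/(OG−1)·100;  RA = AA·0.8192
AA = (1.069 − 1.041)/(1.069 − 1)·100 = 40.5797
RA = 40.5797·0.8192

33.2429 %


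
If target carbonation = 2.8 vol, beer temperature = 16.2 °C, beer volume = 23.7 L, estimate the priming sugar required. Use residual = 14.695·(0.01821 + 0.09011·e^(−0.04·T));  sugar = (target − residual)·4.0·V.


residual = 14.695·(0.01821 + 0.09011·e^(−0.04·16.2)) = 0.9603
sugar = (2.8 − 0.9603)·4.0·23.7

174.4078 g


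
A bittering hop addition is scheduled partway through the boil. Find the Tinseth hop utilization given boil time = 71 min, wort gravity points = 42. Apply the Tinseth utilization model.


U = 1.65·0.000125^(GP/1000) · (1 − e^(−0.04·t))/4.15
bigness = 1.65·0.000125^(42/1000) = 1.1312
boil_factor = (1 − e^(−0.04·71))/4.15 = 0.2269
U = 1.1312 · 0.2269

0.2567


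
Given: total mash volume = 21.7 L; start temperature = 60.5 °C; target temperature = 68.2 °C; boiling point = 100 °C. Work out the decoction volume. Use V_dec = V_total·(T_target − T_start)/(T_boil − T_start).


V_dec = 21.7·(68.2 − 60.5)/(100 − 60.5)

4.2301 L


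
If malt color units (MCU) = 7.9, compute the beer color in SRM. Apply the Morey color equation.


SRM = 1.4922 · MCU^0.6859
SRM = 1.4922 · 7.9^0.6859

6.1590 SRM


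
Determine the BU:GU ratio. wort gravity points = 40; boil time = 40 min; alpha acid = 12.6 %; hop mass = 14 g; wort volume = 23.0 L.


U = 1.65·0.000125^(GP/1000)·(1−e^(−0.04t))/4.15;  IBU = (α/100)·m·U·1000/V;  BU:GU = IBU/GP
U = 1.65·0.000125^(40/1000)·(1−e^(−0.04·40))/4.15 = 0.2215
IBU = (12.6/100)·14·0.2215·1000/23.0 = 16.9880
BU:GU = 16.9880/40

0.4247


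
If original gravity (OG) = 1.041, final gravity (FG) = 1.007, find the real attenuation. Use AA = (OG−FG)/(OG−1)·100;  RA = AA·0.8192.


AA = (1.041 − 1.007)/(1.041 − 1)·100 = 82.9268
RA = 82.9268·0.8192

67.9337 %


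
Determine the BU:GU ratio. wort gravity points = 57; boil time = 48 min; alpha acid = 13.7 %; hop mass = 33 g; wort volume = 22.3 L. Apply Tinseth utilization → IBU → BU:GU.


U = 1.65·0.000125^(GP/1000)·(1−e^(−0.04t))/4.15;  IBU = (α/100)·m·U·1000/V;  BU:GU = IBU/GP
U = 1.65·0.000125^(57/1000)·(1−e^(−0.04·48))/4.15 = 0.2033
IBU = (13.7/100)·33·0.2033·1000/22.3 = 41.2134
BU:GU = 41.2134/57

0.7230


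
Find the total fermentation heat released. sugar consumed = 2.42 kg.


Q = m_sugar · 590 kJ/kg
Q = 2.42 · 590

1427.8000 kJ


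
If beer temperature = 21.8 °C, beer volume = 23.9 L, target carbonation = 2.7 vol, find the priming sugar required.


residual = 14.695·(0.01821 + 0.09011·e^(−0.04·T));  sugar = (target − residual)·4.0·V
residual = 14.695·(0.01821 + 0.09011·e^(−0.04·21.8)) = 0.8212
sugar = (2.7 − 0.8212)·4.0·23.9

179.6086 g


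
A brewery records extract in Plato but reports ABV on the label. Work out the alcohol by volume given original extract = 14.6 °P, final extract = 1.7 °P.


SG = 259/(259 − P);  ABV = (OG − FG)·131.25
OG = 259/(259 − 14.6) = 1.0597
FG = 259/(259 − 1.7) = 1.0066
ABV = (1.0597 − 1.0066)·131.25

6.9735 % ABV


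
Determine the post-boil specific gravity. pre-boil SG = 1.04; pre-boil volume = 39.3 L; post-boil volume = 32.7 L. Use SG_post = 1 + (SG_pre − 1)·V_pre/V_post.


pts_pre = (1.04 − 1)·1000 = 40.0000
pts_post = 40.0000·39.3/32.7 = 48.0734
SG_post = 1 + 48.0734/1000

1.0481


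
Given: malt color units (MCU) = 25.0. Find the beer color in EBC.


SRM = 1.4922·MCU^0.6859;  EBC = SRM·1.97
SRM = 1.4922·25.0^0.6859 = 13.5729
EBC = 13.5729·1.97

26.7387 EBC


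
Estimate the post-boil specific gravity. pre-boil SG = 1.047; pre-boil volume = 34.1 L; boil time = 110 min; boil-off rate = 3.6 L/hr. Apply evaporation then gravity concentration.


V_post = V_pre − rate·(t/60);  SG_post = 1 + (SG_pre−1)·V_pre/V_post
V_post = 34.1 − 3.6·(110/60) = 27.5000
SG_post = 1 + (1.047 − 1)·34.1/27.5000

1.0583


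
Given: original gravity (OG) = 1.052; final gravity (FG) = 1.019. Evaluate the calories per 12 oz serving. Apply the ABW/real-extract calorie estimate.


ABW = (OG−FG)·131.25·0.79/FG;  °P = 259 − 259/SG (for OG→OE and FG→AE);  RE = 0.1808·OE + 0.8192·AE;  Cal = (6.9·ABW + 4·(RE−0.1))·FG·3.55
ABW = (1.052 − 1.019)·131.25·0.79/1.019 = 3.3579
OE = 259 − 259/1.052 = 12.8023 °P
AE = 259 − 259/1.019 = 4.8292 °P
RE = 0.1808·12.8023 + 0.8192·4.8292 = 6.2708 °P
Cal = (6.9·3.3579 + 4·(6.2708−0.1))·1.019·3.55

173.1040 kcal


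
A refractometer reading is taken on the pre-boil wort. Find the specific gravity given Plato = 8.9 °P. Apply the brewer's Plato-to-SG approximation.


SG = 259/(259 − P)
SG = 259/(259 − 8.9)

1.0356


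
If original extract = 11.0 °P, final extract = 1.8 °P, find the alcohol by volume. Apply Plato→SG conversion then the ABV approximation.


SG = 259/(259 − P);  ABV = (OG − FG)·131.25
OG = 259/(259 − 11.0) = 1.0444
FG = 259/(259 − 1.8) = 1.0070
ABV = (1.0444 − 1.0070)·131.25

4.9030 % ABV


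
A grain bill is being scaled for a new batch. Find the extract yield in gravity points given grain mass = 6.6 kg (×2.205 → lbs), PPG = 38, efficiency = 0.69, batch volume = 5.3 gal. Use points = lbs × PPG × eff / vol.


lbs = 6.6 × 2.205 = 14.5530
points = 14.5530 × 38 × 0.69 / 5.3

71.9962 points


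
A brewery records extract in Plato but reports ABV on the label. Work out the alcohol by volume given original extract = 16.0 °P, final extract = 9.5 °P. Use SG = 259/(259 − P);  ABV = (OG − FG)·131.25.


OG = 259/(259 − 16.0) = 1.0658
FG = 259/(259 − 9.5) = 1.0381
ABV = (1.0658 − 1.0381)·131.25

3.6445 % ABV


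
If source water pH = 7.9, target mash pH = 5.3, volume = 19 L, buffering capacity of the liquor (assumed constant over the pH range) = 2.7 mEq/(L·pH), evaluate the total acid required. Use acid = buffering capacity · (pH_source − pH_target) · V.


acid = 2.7 · (7.9 − 5.3) · 19

133.3800 mEq


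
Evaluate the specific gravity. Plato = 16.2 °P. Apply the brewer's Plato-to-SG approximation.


SG = 259/(259 − P)
SG = 259/(259 − 16.2)

1.0667


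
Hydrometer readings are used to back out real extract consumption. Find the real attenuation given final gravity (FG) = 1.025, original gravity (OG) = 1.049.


AA = (OG−FG)/(OG−1)·100;  RA = AA·0.8192
AA = (1.049 − 1.025)/(1.049 − 1)·100 = 48.9796
RA = 48.9796·0.8192

40.1241 %


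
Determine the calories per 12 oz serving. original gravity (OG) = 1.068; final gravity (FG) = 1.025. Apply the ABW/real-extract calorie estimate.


ABW = (OG−FG)·131.25·0.79/FG;  °P = 259 − 259/SG (for OG→OE and FG→AE);  RE = 0.1808·OE + 0.8192·AE;  Cal = (6.9·ABW + 4·(RE−0.1))·FG·3.55
ABW = (1.068 − 1.025)·131.25·0.79/1.025 = 4.3498
OE = 259 − 259/1.068 = 16.4906 °P
AE = 259 − 259/1.025 = 6.3171 °P
RE = 0.1808·16.4906 + 0.8192·6.3171 = 8.1565 °P
Cal = (6.9·4.3498 + 4·(8.1565−0.1))·1.025·3.55

226.4742 kcal


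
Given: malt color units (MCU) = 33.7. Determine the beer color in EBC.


SRM = 1.4922·MCU^0.6859;  EBC = SRM·1.97
SRM = 1.4922·33.7^0.6859 = 16.6582
EBC = 16.6582·1.97

32.8167 EBC


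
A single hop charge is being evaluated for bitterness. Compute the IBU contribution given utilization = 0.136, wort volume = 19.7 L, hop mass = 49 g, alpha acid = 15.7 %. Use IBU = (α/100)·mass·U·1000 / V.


IBU = (15.7/100)·49·0.136·1000 / 19.7

53.1090 IBU


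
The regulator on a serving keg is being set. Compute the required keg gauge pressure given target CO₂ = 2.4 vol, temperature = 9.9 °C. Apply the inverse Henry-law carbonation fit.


psi = vols/(0.01821 + 0.09011·e^(−0.04·T)) − 14.695
psi = 2.4/(0.01821 + 0.09011·e^(−0.04·9.9)) − 14.695

15.7408 psi


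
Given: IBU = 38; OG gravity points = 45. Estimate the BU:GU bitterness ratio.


BU:GU = IBU / OG_points
BU:GU = 38 / 45

0.8444


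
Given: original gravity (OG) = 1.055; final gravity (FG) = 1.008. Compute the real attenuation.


AA = (OG−FG)/(OG−1)·100;  RA = AA·0.8192
AA = (1.055 − 1.008)/(1.055 − 1)·100 = 85.4545
RA = 85.4545·0.8192

70.0044 %


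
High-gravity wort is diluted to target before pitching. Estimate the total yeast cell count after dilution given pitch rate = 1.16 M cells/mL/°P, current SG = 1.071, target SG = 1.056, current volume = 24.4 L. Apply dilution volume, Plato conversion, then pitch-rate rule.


V_w = V·((SG_c−1)/(SG_t−1)−1);  °P = 259 − 259/SG_t;  cells = rate·(V+V_w)·°P
V_w = 24.4·((1.071−1)/(1.056−1)−1) = 6.5357
V_final = 24.4 + 6.5357 = 30.9357
°P = 259 − 259/1.056 = 13.7348
cells = 1.16·30.9357·13.7348

492.8809 billion cells


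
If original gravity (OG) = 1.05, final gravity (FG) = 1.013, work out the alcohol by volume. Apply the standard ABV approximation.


ABV = (OG − FG) · 131.25
ABV = (1.05 − 1.013) · 131.25

4.8563 % ABV


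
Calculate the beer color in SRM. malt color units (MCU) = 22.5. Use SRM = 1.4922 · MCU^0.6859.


SRM = 1.4922 · 22.5^0.6859

12.6267 SRM


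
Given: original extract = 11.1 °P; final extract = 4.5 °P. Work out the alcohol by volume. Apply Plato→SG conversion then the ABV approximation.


SG = 259/(259 − P);  ABV = (OG − FG)·131.25
OG = 259/(259 − 11.1) = 1.0448
FG = 259/(259 − 4.5) = 1.0177
ABV = (1.0448 − 1.0177)·131.25

3.5561 % ABV


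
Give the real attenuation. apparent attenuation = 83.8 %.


RA = AA · 0.8192
RA = 83.8 · 0.8192

68.6490 %


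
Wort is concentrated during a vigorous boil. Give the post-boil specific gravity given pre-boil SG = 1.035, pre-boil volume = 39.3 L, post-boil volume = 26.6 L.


SG_post = 1 + (SG_pre − 1)·V_pre/V_post
pts_pre = (1.035 − 1)·1000 = 35.0000
pts_post = 35.0000·39.3/26.6 = 51.7105
SG_post = 1 + 51.7105/1000

1.0517


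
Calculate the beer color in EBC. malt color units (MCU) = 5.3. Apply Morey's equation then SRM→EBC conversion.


SRM = 1.4922·MCU^0.6859;  EBC = SRM·1.97
SRM = 1.4922·5.3^0.6859 = 4.6839
EBC = 4.6839·1.97

9.2273 EBC


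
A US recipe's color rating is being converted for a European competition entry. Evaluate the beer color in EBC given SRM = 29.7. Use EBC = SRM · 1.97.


EBC = 29.7 · 1.97

58.5090 EBC


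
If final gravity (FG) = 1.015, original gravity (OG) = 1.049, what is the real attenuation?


AA = (OG−FG)/(OG−1)·100;  RA = AA·0.8192
AA = (1.049 − 1.015)/(1.049 − 1)·100 = 69.3878
RA = 69.3878·0.8192

56.8424 %


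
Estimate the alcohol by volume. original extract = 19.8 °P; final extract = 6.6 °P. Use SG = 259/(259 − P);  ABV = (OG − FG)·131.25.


OG = 259/(259 − 19.8) = 1.0828
FG = 259/(259 − 6.6) = 1.0261
ABV = (1.0828 − 1.0261)·131.25

7.4323 % ABV


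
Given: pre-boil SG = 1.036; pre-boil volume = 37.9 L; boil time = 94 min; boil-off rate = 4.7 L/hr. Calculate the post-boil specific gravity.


V_post = V_pre − rate·(t/60);  SG_post = 1 + (SG_pre−1)·V_pre/V_post
V_post = 37.9 − 4.7·(94/60) = 30.5367
SG_post = 1 + (1.036 − 1)·37.9/30.5367

1.0447


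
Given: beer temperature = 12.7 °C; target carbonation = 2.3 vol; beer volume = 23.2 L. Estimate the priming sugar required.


residual = 14.695·(0.01821 + 0.09011·e^(−0.04·T));  sugar = (target − residual)·4.0·V
residual = 14.695·(0.01821 + 0.09011·e^(−0.04·12.7)) = 1.0643
sugar = (2.3 − 1.0643)·4.0·23.2

114.6689 g


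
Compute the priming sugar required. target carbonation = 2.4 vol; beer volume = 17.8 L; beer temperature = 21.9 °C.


residual = 14.695·(0.01821 + 0.09011·e^(−0.04·T));  sugar = (target − residual)·4.0·V
residual = 14.695·(0.01821 + 0.09011·e^(−0.04·21.9)) = 0.8190
sugar = (2.4 − 0.8190)·4.0·17.8

112.5644 g


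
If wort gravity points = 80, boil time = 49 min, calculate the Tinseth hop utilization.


U = 1.65·0.000125^(GP/1000) · (1 − e^(−0.04·t))/4.15
bigness = 1.65·0.000125^(80/1000) = 0.8040
boil_factor = (1 − e^(−0.04·49))/4.15 = 0.2070
U = 0.8040 · 0.2070

0.1664


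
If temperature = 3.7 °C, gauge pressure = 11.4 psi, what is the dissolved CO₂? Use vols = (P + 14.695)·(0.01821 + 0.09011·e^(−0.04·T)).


vols = (11.4 + 14.695)·(0.01821 + 0.09011·e^(−0.04·3.7))

2.5031 volumes


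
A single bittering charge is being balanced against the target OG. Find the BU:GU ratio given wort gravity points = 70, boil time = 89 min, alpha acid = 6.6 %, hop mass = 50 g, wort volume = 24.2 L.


U = 1.65·0.000125^(GP/1000)·(1−e^(−0.04t))/4.15;  IBU = (α/100)·m·U·1000/V;  BU:GU = IBU/GP
U = 1.65·0.000125^(70/1000)·(1−e^(−0.04·89))/4.15 = 0.2059
IBU = (6.6/100)·50·0.2059·1000/24.2 = 28.0794
BU:GU = 28.0794/70

0.4011


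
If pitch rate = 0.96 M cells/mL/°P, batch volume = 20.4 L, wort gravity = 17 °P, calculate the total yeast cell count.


cells (billions) = rate · V_L · °P
cells = 0.96 · 20.4 · 17

332.9280 billion cells
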